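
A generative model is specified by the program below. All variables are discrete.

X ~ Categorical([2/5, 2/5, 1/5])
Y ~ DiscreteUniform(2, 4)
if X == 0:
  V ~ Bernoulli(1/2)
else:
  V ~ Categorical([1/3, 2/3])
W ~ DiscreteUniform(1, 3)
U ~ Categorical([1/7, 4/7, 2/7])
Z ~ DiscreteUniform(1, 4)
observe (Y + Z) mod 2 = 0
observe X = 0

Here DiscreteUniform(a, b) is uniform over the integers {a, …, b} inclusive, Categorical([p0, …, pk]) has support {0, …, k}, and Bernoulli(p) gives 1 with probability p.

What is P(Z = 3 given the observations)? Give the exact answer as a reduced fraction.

P(Z = 3 | obs) = 1/6

Enumerate traces; 108 have nonzero weight after conditioning:
  (X=0, Y=2, V=0, W=1, U=0, Z=2) weight 1/1260
  (X=0, Y=2, V=0, W=1, U=0, Z=4) weight 1/1260
  (X=0, Y=2, V=0, W=1, U=1, Z=2) weight 1/315
  (X=0, Y=2, V=0, W=1, U=1, Z=4) weight 1/315
  (X=0, Y=2, V=0, W=1, U=2, Z=2) weight 1/630
  (X=0, Y=2, V=0, W=1, U=2, Z=4) weight 1/630
  (X=0, Y=2, V=0, W=2, U=0, Z=2) weight 1/1260
  (X=0, Y=2, V=0, W=2, U=0, Z=4) weight 1/1260
  (X=0, Y=3, V=0, W=1, U=0, Z=1) weight 1/1260
  (X=0, Y=3, V=0, W=1, U=0, Z=3) weight 1/1260
  … 98 more
Group by Z:
  weight(Z=1) = 1/30
  weight(Z=2) = 1/15
  weight(Z=3) = 1/30
  weight(Z=4) = 1/15
Total weight = 1/30 + 1/15 + 1/30 + 1/15 = 1/5
P(Z=1 | obs) = 1/30 / 1/5 = 1/6
P(Z=2 | obs) = 1/15 / 1/5 = 1/3
P(Z=3 | obs) = 1/30 / 1/5 = 1/6
P(Z=4 | obs) = 1/15 / 1/5 = 1/3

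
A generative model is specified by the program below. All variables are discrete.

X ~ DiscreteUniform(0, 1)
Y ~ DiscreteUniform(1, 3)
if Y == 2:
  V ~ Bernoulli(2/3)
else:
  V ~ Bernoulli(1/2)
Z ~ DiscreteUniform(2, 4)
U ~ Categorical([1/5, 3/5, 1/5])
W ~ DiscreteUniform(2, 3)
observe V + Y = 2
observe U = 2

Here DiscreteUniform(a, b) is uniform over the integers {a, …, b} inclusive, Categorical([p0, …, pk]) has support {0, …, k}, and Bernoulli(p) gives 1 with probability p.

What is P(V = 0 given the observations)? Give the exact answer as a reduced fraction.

Enumerate traces; 24 have nonzero weight after conditioning:
  (X=0, Y=1, V=1, Z=2, U=2, W=2) weight 1/360
  (X=0, Y=1, V=1, Z=2, U=2, W=3) weight 1/360
  (X=0, Y=1, V=1, Z=3, U=2, W=2) weight 1/360
  (X=0, Y=1, V=1, Z=3, U=2, W=3) weight 1/360
  (X=0, Y=1, V=1, Z=4, U=2, W=2) weight 1/360
  (X=0, Y=1, V=1, Z=4, U=2, W=3) weight 1/360
  (X=0, Y=2, V=0, Z=2, U=2, W=2) weight 1/540
  (X=0, Y=2, V=0, Z=2, U=2, W=3) weight 1/540
  … 16 more
Group by V:
  weight(V=0) = 1/45
  weight(V=1) = 1/30
Total weight = 1/45 + 1/30 = 1/18
P(V=0 | obs) = 1/45 / 1/18 = 2/5
P(V=1 | obs) = 1/30 / 1/18 = 3/5

P(V = 0 | obs) = 2/5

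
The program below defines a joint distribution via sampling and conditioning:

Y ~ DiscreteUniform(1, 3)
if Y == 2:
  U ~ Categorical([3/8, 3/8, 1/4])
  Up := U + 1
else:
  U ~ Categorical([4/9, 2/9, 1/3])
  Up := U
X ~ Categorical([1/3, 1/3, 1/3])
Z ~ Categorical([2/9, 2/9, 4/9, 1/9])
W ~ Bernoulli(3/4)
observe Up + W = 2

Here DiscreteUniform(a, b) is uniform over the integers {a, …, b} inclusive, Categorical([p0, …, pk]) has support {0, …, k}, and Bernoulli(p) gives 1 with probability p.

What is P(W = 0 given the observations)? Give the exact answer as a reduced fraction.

Enumerate traces; 72 have nonzero weight after conditioning:
  (Y=1, U=1, X=0, Z=0, W=1) weight 1/243
  (Y=1, U=1, X=0, Z=1, W=1) weight 1/243
  (Y=1, U=1, X=0, Z=2, W=1) weight 2/243
  (Y=1, U=1, X=0, Z=3, W=1) weight 1/486
  (Y=1, U=1, X=1, Z=0, W=1) weight 1/243
  (Y=1, U=1, X=1, Z=1, W=1) weight 1/243
  (Y=1, U=1, X=1, Z=2, W=1) weight 2/243
  (Y=1, U=1, X=1, Z=3, W=1) weight 1/486
  (Y=1, U=2, X=0, Z=0, W=0) weight 1/486
  … 63 more
Group by W:
  weight(W=0) = 25/288
  weight(W=1) = 59/288
Total weight = 25/288 + 59/288 = 7/24
P(W=0 | obs) = 25/288 / 7/24 = 25/84
P(W=1 | obs) = 59/288 / 7/24 = 59/84

P(W = 0 | obs) = 25/84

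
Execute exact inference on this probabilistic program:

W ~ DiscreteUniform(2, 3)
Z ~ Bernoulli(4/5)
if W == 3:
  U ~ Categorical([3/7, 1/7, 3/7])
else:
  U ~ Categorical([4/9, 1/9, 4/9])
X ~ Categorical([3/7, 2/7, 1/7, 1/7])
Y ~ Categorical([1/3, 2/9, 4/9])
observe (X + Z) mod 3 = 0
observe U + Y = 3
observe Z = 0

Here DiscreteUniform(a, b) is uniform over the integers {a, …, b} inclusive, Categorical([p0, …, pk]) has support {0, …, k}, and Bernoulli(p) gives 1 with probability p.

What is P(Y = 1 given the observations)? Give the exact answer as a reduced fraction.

Enumerate traces; 8 have nonzero weight after conditioning:
  (W=2, Z=0, U=1, X=0, Y=2) weight 2/945
  (W=2, Z=0, U=1, X=3, Y=2) weight 2/2835
  (W=2, Z=0, U=2, X=0, Y=1) weight 4/945
  (W=2, Z=0, U=2, X=3, Y=1) weight 4/2835
  (W=3, Z=0, U=1, X=0, Y=2) weight 2/735
  (W=3, Z=0, U=1, X=3, Y=2) weight 2/2205
  (W=3, Z=0, U=2, X=0, Y=1) weight 1/245
  (W=3, Z=0, U=2, X=3, Y=1) weight 1/735
Group by Y:
  weight(Y=1) = 44/3969
  weight(Y=2) = 128/19845
Total weight = 44/3969 + 128/19845 = 116/6615
P(Y=1 | obs) = 44/3969 / 116/6615 = 55/87
P(Y=2 | obs) = 128/19845 / 116/6615 = 32/87

P(Y = 1 | obs) = 55/87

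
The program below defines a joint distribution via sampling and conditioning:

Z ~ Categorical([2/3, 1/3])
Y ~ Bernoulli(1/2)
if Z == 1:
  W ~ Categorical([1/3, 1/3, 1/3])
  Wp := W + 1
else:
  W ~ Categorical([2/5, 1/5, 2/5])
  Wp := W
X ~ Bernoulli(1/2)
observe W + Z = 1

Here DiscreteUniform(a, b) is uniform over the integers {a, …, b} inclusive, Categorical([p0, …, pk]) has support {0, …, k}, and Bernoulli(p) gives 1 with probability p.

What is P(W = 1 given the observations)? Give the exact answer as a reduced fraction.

Enumerate traces; 8 have nonzero weight after conditioning:
  (Z=0, Y=0, W=1, X=0) weight 1/30
  (Z=0, Y=0, W=1, X=1) weight 1/30
  (Z=0, Y=1, W=1, X=0) weight 1/30
  (Z=0, Y=1, W=1, X=1) weight 1/30
  (Z=1, Y=0, W=0, X=0) weight 1/36
  (Z=1, Y=0, W=0, X=1) weight 1/36
  (Z=1, Y=1, W=0, X=0) weight 1/36
  (Z=1, Y=1, W=0, X=1) weight 1/36
Group by W:
  weight(W=0) = 1/9
  weight(W=1) = 2/15
Total weight = 1/9 + 2/15 = 11/45
P(W=0 | obs) = 1/9 / 11/45 = 5/11
P(W=1 | obs) = 2/15 / 11/45 = 6/11

P(W = 1 | obs) = 6/11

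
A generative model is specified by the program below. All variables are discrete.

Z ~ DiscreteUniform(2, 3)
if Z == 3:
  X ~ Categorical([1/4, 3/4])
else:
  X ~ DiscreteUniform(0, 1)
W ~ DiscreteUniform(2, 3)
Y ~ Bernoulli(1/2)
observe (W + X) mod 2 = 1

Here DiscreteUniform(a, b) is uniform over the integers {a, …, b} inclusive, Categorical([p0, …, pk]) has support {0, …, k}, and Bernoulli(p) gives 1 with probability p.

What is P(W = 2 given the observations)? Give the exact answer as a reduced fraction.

Enumerate traces; 8 have nonzero weight after conditioning:
  (Z=2, X=0, W=3, Y=0) weight 1/16
  (Z=2, X=0, W=3, Y=1) weight 1/16
  (Z=2, X=1, W=2, Y=0) weight 1/16
  (Z=2, X=1, W=2, Y=1) weight 1/16
  (Z=3, X=0, W=3, Y=0) weight 1/32
  (Z=3, X=0, W=3, Y=1) weight 1/32
  (Z=3, X=1, W=2, Y=0) weight 3/32
  (Z=3, X=1, W=2, Y=1) weight 3/32
Group by W:
  weight(W=2) = 5/16
  weight(W=3) = 3/16
Total weight = 5/16 + 3/16 = 1/2
P(W=2 | obs) = 5/16 / 1/2 = 5/8
P(W=3 | obs) = 3/16 / 1/2 = 3/8

P(W = 2 | obs) = 5/8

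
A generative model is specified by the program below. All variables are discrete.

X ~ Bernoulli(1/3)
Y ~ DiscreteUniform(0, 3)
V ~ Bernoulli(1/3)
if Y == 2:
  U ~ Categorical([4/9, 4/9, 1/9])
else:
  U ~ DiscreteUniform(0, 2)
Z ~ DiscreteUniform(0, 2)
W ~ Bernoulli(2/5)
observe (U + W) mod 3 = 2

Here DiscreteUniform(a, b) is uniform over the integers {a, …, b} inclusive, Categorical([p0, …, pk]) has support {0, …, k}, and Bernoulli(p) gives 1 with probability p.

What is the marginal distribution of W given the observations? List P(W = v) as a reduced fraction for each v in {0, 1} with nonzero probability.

Enumerate traces; 96 have nonzero weight after conditioning:
  (X=0, Y=0, V=0, U=1, Z=0, W=1) weight 2/405
  (X=0, Y=0, V=0, U=1, Z=1, W=1) weight 2/405
  (X=0, Y=0, V=0, U=1, Z=2, W=1) weight 2/405
  (X=0, Y=0, V=0, U=2, Z=0, W=0) weight 1/135
  (X=0, Y=0, V=0, U=2, Z=1, W=0) weight 1/135
  (X=0, Y=0, V=0, U=2, Z=2, W=0) weight 1/135
  (X=0, Y=0, V=1, U=1, Z=0, W=1) weight 1/405
  (X=0, Y=0, V=1, U=1, Z=1, W=1) weight 1/405
  … 88 more
Group by W:
  weight(W=0) = 1/6
  weight(W=1) = 13/90
Total weight = 1/6 + 13/90 = 14/45
P(W=0 | obs) = 1/6 / 14/45 = 15/28
P(W=1 | obs) = 13/90 / 14/45 = 13/28

P(W=0) = 15/28, P(W=1) = 13/28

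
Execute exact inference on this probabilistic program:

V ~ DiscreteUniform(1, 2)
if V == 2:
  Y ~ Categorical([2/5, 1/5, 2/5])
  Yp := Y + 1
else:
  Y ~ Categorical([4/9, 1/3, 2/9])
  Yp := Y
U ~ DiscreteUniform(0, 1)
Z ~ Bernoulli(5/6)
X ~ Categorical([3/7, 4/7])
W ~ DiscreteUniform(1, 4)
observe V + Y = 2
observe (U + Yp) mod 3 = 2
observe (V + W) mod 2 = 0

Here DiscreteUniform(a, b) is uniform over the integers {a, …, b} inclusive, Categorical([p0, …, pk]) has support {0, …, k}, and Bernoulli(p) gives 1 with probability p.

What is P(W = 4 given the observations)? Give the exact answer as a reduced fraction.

Enumerate traces; 16 have nonzero weight after conditioning:
  (V=1, Y=1, U=1, Z=0, X=0, W=1) weight 1/672
  (V=1, Y=1, U=1, Z=0, X=0, W=3) weight 1/672
  (V=1, Y=1, U=1, Z=0, X=1, W=1) weight 1/504
  (V=1, Y=1, U=1, Z=0, X=1, W=3) weight 1/504
  (V=1, Y=1, U=1, Z=1, X=0, W=1) weight 5/672
  (V=1, Y=1, U=1, Z=1, X=0, W=3) weight 5/672
  (V=1, Y=1, U=1, Z=1, X=1, W=1) weight 5/504
  (V=1, Y=1, U=1, Z=1, X=1, W=3) weight 5/504
  (V=2, Y=0, U=1, Z=0, X=0, W=2) weight 1/560
  (V=2, Y=0, U=1, Z=0, X=0, W=4) weight 1/560
  … 6 more
Group by W:
  weight(W=1) = 1/48
  weight(W=2) = 1/40
  weight(W=3) = 1/48
  weight(W=4) = 1/40
Total weight = 1/48 + 1/40 + 1/48 + 1/40 = 11/120
P(W=1 | obs) = 1/48 / 11/120 = 5/22
P(W=2 | obs) = 1/40 / 11/120 = 3/11
P(W=3 | obs) = 1/48 / 11/120 = 5/22
P(W=4 | obs) = 1/40 / 11/120 = 3/11

P(W = 4 | obs) = 3/11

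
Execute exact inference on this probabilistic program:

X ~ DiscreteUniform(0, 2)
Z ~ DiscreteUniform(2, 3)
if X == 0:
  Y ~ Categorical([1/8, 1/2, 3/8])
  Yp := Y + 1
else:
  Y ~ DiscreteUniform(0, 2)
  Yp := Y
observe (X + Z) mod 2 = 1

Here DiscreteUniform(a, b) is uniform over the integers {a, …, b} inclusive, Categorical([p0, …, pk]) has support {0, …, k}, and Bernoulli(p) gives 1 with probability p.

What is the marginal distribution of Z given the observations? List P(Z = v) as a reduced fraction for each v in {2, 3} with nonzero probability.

Enumerate traces; 9 have nonzero weight after conditioning:
  (X=0, Z=3, Y=0) weight 1/48
  (X=0, Z=3, Y=1) weight 1/12
  (X=0, Z=3, Y=2) weight 1/16
  (X=1, Z=2, Y=0) weight 1/18
  (X=1, Z=2, Y=1) weight 1/18
  (X=1, Z=2, Y=2) weight 1/18
  (X=2, Z=3, Y=0) weight 1/18
  (X=2, Z=3, Y=1) weight 1/18
  … 1 more
Group by Z:
  weight(Z=2) = 1/6
  weight(Z=3) = 1/3
Total weight = 1/6 + 1/3 = 1/2
P(Z=2 | obs) = 1/6 / 1/2 = 1/3
P(Z=3 | obs) = 1/3 / 1/2 = 2/3

P(Z=2) = 1/3, P(Z=3) = 2/3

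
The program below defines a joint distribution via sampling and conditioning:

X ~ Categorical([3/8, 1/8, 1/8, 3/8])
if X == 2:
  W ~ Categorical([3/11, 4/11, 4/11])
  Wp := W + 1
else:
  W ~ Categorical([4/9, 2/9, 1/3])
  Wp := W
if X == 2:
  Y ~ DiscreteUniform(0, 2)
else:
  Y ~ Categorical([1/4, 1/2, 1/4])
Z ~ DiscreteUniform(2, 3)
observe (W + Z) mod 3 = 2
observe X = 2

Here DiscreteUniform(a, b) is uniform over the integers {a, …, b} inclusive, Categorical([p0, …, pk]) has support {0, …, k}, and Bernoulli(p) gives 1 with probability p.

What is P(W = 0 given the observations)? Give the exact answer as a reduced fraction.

P(W = 0 | obs) = 3/7

Enumerate traces; 6 have nonzero weight after conditioning:
  (X=2, W=0, Y=0, Z=2) weight 1/176
  (X=2, W=0, Y=1, Z=2) weight 1/176
  (X=2, W=0, Y=2, Z=2) weight 1/176
  (X=2, W=2, Y=0, Z=3) weight 1/132
  (X=2, W=2, Y=1, Z=3) weight 1/132
  (X=2, W=2, Y=2, Z=3) weight 1/132
Group by W:
  weight(W=0) = 3/176
  weight(W=2) = 1/44
Total weight = 3/176 + 1/44 = 7/176
P(W=0 | obs) = 3/176 / 7/176 = 3/7
P(W=2 | obs) = 1/44 / 7/176 = 4/7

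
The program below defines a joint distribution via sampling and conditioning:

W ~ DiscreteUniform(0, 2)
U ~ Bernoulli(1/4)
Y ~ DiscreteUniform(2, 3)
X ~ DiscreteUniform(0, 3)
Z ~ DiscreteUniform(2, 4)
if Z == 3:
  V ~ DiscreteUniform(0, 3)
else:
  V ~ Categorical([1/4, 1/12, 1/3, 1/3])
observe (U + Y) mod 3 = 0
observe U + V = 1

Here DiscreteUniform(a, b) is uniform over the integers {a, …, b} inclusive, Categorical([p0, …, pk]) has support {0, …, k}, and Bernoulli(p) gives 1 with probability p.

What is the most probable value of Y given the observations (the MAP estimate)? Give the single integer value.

Enumerate traces; 72 have nonzero weight after conditioning:
  (W=0, U=0, Y=3, X=0, Z=2, V=1) weight 1/1152
  (W=0, U=0, Y=3, X=0, Z=3, V=1) weight 1/384
  (W=0, U=0, Y=3, X=0, Z=4, V=1) weight 1/1152
  (W=0, U=0, Y=3, X=1, Z=2, V=1) weight 1/1152
  (W=0, U=0, Y=3, X=1, Z=3, V=1) weight 1/384
  (W=0, U=0, Y=3, X=1, Z=4, V=1) weight 1/1152
  (W=0, U=0, Y=3, X=2, Z=2, V=1) weight 1/1152
  (W=0, U=0, Y=3, X=2, Z=3, V=1) weight 1/384
  (W=0, U=1, Y=2, X=0, Z=2, V=0) weight 1/1152
  … 63 more
Group by Y:
  weight(Y=2) = 1/32
  weight(Y=3) = 5/96
Total weight = 1/32 + 5/96 = 1/12
P(Y=2 | obs) = 1/32 / 1/12 = 3/8
P(Y=3 | obs) = 5/96 / 1/12 = 5/8
argmax = 3

argmax_v P(Y = v | obs) = 3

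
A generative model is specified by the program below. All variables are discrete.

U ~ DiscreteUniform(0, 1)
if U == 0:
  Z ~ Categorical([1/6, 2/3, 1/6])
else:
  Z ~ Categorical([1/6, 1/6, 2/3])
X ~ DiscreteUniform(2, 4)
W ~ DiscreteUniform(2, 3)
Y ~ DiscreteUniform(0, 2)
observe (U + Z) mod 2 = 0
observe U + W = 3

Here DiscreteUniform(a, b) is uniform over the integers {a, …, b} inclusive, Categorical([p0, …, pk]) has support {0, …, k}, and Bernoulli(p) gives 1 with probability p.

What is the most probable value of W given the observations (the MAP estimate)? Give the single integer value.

argmax_v P(W = v | obs) = 3

Enumerate traces; 27 have nonzero weight after conditioning:
  (U=0, Z=0, X=2, W=3, Y=0) weight 1/216
  (U=0, Z=0, X=2, W=3, Y=1) weight 1/216
  (U=0, Z=0, X=2, W=3, Y=2) weight 1/216
  (U=0, Z=0, X=3, W=3, Y=0) weight 1/216
  (U=0, Z=0, X=3, W=3, Y=1) weight 1/216
  (U=0, Z=0, X=3, W=3, Y=2) weight 1/216
  (U=0, Z=0, X=4, W=3, Y=0) weight 1/216
  (U=0, Z=0, X=4, W=3, Y=1) weight 1/216
  (U=1, Z=1, X=2, W=2, Y=0) weight 1/216
  … 18 more
Group by W:
  weight(W=2) = 1/24
  weight(W=3) = 1/12
Total weight = 1/24 + 1/12 = 1/8
P(W=2 | obs) = 1/24 / 1/8 = 1/3
P(W=3 | obs) = 1/12 / 1/8 = 2/3
argmax = 3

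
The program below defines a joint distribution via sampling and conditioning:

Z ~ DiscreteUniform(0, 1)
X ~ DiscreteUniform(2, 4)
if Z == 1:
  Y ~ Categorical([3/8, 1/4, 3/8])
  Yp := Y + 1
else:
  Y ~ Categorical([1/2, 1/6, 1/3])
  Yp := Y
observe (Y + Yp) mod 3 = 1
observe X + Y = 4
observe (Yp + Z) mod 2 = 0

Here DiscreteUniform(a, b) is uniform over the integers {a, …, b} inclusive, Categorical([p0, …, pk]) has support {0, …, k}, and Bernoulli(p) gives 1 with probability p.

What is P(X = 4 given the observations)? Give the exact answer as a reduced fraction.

Enumerate traces; 2 have nonzero weight after conditioning:
  (Z=0, X=2, Y=2) weight 1/18
  (Z=1, X=4, Y=0) weight 1/16
Group by X:
  weight(X=2) = 1/18
  weight(X=4) = 1/16
Total weight = 1/18 + 1/16 = 17/144
P(X=2 | obs) = 1/18 / 17/144 = 8/17
P(X=4 | obs) = 1/16 / 17/144 = 9/17

P(X = 4 | obs) = 9/17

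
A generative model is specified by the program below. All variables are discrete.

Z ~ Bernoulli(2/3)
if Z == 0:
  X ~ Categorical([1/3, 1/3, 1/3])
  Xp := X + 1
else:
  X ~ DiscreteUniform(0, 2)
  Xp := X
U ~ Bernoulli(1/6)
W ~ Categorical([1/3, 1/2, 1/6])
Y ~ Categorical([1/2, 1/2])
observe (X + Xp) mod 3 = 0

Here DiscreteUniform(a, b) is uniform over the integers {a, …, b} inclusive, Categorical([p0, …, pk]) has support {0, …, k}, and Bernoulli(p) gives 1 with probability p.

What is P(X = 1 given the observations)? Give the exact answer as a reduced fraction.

Enumerate traces; 24 have nonzero weight after conditioning:
  (Z=0, X=1, U=0, W=0, Y=0) weight 5/324
  (Z=0, X=1, U=0, W=0, Y=1) weight 5/324
  (Z=0, X=1, U=0, W=1, Y=0) weight 5/216
  (Z=0, X=1, U=0, W=1, Y=1) weight 5/216
  (Z=0, X=1, U=0, W=2, Y=0) weight 5/648
  (Z=0, X=1, U=0, W=2, Y=1) weight 5/648
  (Z=0, X=1, U=1, W=0, Y=0) weight 1/324
  (Z=0, X=1, U=1, W=0, Y=1) weight 1/324
  (Z=1, X=0, U=0, W=0, Y=0) weight 5/162
  … 15 more
Group by X:
  weight(X=0) = 2/9
  weight(X=1) = 1/9
Total weight = 2/9 + 1/9 = 1/3
P(X=0 | obs) = 2/9 / 1/3 = 2/3
P(X=1 | obs) = 1/9 / 1/3 = 1/3

P(X = 1 | obs) = 1/3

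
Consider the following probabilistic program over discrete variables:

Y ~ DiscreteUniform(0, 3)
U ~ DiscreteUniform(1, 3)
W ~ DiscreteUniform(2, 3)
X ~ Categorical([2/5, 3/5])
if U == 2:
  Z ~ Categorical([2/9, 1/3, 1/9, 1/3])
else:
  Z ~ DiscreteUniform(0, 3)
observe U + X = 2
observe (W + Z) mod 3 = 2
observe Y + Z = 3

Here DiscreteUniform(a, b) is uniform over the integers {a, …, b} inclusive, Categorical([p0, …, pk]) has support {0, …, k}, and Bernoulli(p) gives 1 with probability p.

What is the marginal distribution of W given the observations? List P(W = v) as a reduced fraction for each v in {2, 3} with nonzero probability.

P(W=2) = 94/129, P(W=3) = 35/129

Enumerate traces; 6 have nonzero weight after conditioning:
  (Y=0, U=1, W=2, X=1, Z=3) weight 1/160
  (Y=0, U=2, W=2, X=0, Z=3) weight 1/180
  (Y=1, U=1, W=3, X=1, Z=2) weight 1/160
  (Y=1, U=2, W=3, X=0, Z=2) weight 1/540
  (Y=3, U=1, W=2, X=1, Z=0) weight 1/160
  (Y=3, U=2, W=2, X=0, Z=0) weight 1/270
Group by W:
  weight(W=2) = 47/2160
  weight(W=3) = 7/864
Total weight = 47/2160 + 7/864 = 43/1440
P(W=2 | obs) = 47/2160 / 43/1440 = 94/129
P(W=3 | obs) = 7/864 / 43/1440 = 35/129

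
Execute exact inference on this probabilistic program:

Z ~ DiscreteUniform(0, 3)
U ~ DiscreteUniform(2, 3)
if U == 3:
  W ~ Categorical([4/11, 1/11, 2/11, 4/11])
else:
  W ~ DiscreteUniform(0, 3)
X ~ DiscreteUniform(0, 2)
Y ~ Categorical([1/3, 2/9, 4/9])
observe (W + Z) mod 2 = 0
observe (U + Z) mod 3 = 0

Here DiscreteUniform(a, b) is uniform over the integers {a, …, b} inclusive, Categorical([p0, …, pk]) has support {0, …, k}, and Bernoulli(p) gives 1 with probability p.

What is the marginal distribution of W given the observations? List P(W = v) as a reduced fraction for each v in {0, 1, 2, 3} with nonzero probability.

P(W=0) = 8/33, P(W=1) = 5/22, P(W=2) = 4/33, P(W=3) = 9/22

Enumerate traces; 54 have nonzero weight after conditioning:
  (Z=0, U=3, W=0, X=0, Y=0) weight 1/198
  (Z=0, U=3, W=0, X=0, Y=1) weight 1/297
  (Z=0, U=3, W=0, X=0, Y=2) weight 2/297
  (Z=0, U=3, W=0, X=1, Y=0) weight 1/198
  (Z=0, U=3, W=0, X=1, Y=1) weight 1/297
  (Z=0, U=3, W=0, X=1, Y=2) weight 2/297
  (Z=0, U=3, W=0, X=2, Y=0) weight 1/198
  (Z=0, U=3, W=0, X=2, Y=1) weight 1/297
  (Z=0, U=3, W=2, X=0, Y=0) weight 1/396
  (Z=1, U=2, W=1, X=0, Y=0) weight 1/288
  … 44 more
Group by W:
  weight(W=0) = 1/22
  weight(W=1) = 15/352
  weight(W=2) = 1/44
  weight(W=3) = 27/352
Total weight = 1/22 + 15/352 + 1/44 + 27/352 = 3/16
P(W=0 | obs) = 1/22 / 3/16 = 8/33
P(W=1 | obs) = 15/352 / 3/16 = 5/22
P(W=2 | obs) = 1/44 / 3/16 = 4/33
P(W=3 | obs) = 27/352 / 3/16 = 9/22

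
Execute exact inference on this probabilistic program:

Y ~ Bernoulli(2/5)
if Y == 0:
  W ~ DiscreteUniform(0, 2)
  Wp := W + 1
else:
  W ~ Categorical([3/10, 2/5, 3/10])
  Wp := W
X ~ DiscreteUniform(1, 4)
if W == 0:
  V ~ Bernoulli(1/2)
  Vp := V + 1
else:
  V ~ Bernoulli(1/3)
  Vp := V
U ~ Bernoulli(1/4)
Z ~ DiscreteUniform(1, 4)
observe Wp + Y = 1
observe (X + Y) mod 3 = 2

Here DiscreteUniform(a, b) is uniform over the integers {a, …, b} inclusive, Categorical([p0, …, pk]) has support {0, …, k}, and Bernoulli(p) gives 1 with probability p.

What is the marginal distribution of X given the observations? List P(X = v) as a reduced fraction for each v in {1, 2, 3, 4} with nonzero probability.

Enumerate traces; 48 have nonzero weight after conditioning:
  (Y=0, W=0, X=2, V=0, U=0, Z=1) weight 3/640
  (Y=0, W=0, X=2, V=0, U=0, Z=2) weight 3/640
  (Y=0, W=0, X=2, V=0, U=0, Z=3) weight 3/640
  (Y=0, W=0, X=2, V=0, U=0, Z=4) weight 3/640
  (Y=0, W=0, X=2, V=0, U=1, Z=1) weight 1/640
  (Y=0, W=0, X=2, V=0, U=1, Z=2) weight 1/640
  (Y=0, W=0, X=2, V=0, U=1, Z=3) weight 1/640
  (Y=0, W=0, X=2, V=0, U=1, Z=4) weight 1/640
  (Y=1, W=0, X=1, V=0, U=0, Z=1) weight 9/3200
  (Y=1, W=0, X=4, V=0, U=0, Z=1) weight 9/3200
  … 38 more
Group by X:
  weight(X=1) = 3/100
  weight(X=2) = 1/20
  weight(X=4) = 3/100
Total weight = 3/100 + 1/20 + 3/100 = 11/100
P(X=1 | obs) = 3/100 / 11/100 = 3/11
P(X=2 | obs) = 1/20 / 11/100 = 5/11
P(X=4 | obs) = 3/100 / 11/100 = 3/11

P(X=1) = 3/11, P(X=2) = 5/11, P(X=4) = 3/11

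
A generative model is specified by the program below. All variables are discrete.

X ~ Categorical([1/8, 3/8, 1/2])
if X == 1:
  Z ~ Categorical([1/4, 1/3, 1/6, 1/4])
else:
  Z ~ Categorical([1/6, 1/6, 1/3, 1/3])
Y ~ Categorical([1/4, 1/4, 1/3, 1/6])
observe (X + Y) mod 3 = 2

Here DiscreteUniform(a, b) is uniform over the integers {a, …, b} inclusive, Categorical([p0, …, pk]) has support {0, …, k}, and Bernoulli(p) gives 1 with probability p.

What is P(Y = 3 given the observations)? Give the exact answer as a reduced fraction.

Enumerate traces; 16 have nonzero weight after conditioning:
  (X=0, Z=0, Y=2) weight 1/144
  (X=0, Z=1, Y=2) weight 1/144
  (X=0, Z=2, Y=2) weight 1/72
  (X=0, Z=3, Y=2) weight 1/72
  (X=1, Z=0, Y=1) weight 3/128
  (X=1, Z=1, Y=1) weight 1/32
  (X=1, Z=2, Y=1) weight 1/64
  (X=1, Z=3, Y=1) weight 3/128
  (X=2, Z=0, Y=0) weight 1/48
  (X=2, Z=0, Y=3) weight 1/72
  … 6 more
Group by Y:
  weight(Y=0) = 1/8
  weight(Y=1) = 3/32
  weight(Y=2) = 1/24
  weight(Y=3) = 1/12
Total weight = 1/8 + 3/32 + 1/24 + 1/12 = 11/32
P(Y=0 | obs) = 1/8 / 11/32 = 4/11
P(Y=1 | obs) = 3/32 / 11/32 = 3/11
P(Y=2 | obs) = 1/24 / 11/32 = 4/33
P(Y=3 | obs) = 1/12 / 11/32 = 8/33

P(Y = 3 | obs) = 8/33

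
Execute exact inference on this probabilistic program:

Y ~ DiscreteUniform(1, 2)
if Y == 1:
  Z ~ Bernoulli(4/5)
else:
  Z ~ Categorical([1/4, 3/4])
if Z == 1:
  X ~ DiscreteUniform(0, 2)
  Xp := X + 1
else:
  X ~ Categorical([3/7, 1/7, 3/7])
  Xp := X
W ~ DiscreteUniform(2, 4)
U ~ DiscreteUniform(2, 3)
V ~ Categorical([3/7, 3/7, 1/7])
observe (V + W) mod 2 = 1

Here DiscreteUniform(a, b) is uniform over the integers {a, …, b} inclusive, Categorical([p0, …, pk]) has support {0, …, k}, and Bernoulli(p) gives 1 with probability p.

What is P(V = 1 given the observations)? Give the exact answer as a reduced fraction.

P(V = 1 | obs) = 3/5

Enumerate traces; 96 have nonzero weight after conditioning:
  (Y=1, Z=0, X=0, W=2, U=2, V=1) weight 3/980
  (Y=1, Z=0, X=0, W=2, U=3, V=1) weight 3/980
  (Y=1, Z=0, X=0, W=3, U=2, V=0) weight 3/980
  (Y=1, Z=0, X=0, W=3, U=2, V=2) weight 1/980
  (Y=1, Z=0, X=0, W=3, U=3, V=0) weight 3/980
  (Y=1, Z=0, X=0, W=3, U=3, V=2) weight 1/980
  (Y=1, Z=0, X=0, W=4, U=2, V=1) weight 3/980
  (Y=1, Z=0, X=0, W=4, U=3, V=1) weight 3/980
  … 88 more
Group by V:
  weight(V=0) = 1/7
  weight(V=1) = 2/7
  weight(V=2) = 1/21
Total weight = 1/7 + 2/7 + 1/21 = 10/21
P(V=0 | obs) = 1/7 / 10/21 = 3/10
P(V=1 | obs) = 2/7 / 10/21 = 3/5
P(V=2 | obs) = 1/21 / 10/21 = 1/10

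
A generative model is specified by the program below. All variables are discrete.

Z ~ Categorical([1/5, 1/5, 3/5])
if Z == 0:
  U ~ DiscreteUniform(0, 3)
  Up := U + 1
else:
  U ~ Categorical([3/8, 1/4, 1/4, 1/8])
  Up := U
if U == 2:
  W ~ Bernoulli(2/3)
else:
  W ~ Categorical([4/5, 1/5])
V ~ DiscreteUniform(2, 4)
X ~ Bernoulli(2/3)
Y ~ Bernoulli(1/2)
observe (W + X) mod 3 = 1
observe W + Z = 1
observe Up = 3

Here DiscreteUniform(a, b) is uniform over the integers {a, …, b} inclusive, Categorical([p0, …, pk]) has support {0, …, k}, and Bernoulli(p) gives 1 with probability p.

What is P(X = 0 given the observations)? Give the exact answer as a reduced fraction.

Enumerate traces; 12 have nonzero weight after conditioning:
  (Z=0, U=2, W=1, V=2, X=0, Y=0) weight 1/540
  (Z=0, U=2, W=1, V=2, X=0, Y=1) weight 1/540
  (Z=0, U=2, W=1, V=3, X=0, Y=0) weight 1/540
  (Z=0, U=2, W=1, V=3, X=0, Y=1) weight 1/540
  (Z=0, U=2, W=1, V=4, X=0, Y=0) weight 1/540
  (Z=0, U=2, W=1, V=4, X=0, Y=1) weight 1/540
  (Z=1, U=3, W=0, V=2, X=1, Y=0) weight 1/450
  (Z=1, U=3, W=0, V=2, X=1, Y=1) weight 1/450
  … 4 more
Group by X:
  weight(X=0) = 1/90
  weight(X=1) = 1/75
Total weight = 1/90 + 1/75 = 11/450
P(X=0 | obs) = 1/90 / 11/450 = 5/11
P(X=1 | obs) = 1/75 / 11/450 = 6/11

P(X = 0 | obs) = 5/11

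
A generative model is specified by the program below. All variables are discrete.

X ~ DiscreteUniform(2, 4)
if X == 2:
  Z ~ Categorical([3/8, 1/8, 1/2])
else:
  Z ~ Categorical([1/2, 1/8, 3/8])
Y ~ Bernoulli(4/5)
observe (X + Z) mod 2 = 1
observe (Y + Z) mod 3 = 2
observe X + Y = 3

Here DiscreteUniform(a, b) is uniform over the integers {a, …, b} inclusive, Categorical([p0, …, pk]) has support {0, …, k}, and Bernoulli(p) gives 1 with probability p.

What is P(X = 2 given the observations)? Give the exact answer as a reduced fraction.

Enumerate traces; 2 have nonzero weight after conditioning:
  (X=2, Z=1, Y=1) weight 1/30
  (X=3, Z=2, Y=0) weight 1/40
Group by X:
  weight(X=2) = 1/30
  weight(X=3) = 1/40
Total weight = 1/30 + 1/40 = 7/120
P(X=2 | obs) = 1/30 / 7/120 = 4/7
P(X=3 | obs) = 1/40 / 7/120 = 3/7

P(X = 2 | obs) = 4/7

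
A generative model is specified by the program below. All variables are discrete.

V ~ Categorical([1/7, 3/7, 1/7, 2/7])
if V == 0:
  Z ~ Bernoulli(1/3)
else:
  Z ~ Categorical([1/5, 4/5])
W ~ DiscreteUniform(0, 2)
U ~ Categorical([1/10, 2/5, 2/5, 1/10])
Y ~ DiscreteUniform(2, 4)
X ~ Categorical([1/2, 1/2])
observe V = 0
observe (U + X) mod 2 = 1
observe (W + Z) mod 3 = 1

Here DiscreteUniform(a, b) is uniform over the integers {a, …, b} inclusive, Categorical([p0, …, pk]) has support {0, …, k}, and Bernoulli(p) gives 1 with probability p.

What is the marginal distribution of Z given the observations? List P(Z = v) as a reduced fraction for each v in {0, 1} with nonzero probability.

P(Z=0) = 2/3, P(Z=1) = 1/3

Enumerate traces; 24 have nonzero weight after conditioning:
  (V=0, Z=0, W=1, U=0, Y=2, X=1) weight 1/1890
  (V=0, Z=0, W=1, U=0, Y=3, X=1) weight 1/1890
  (V=0, Z=0, W=1, U=0, Y=4, X=1) weight 1/1890
  (V=0, Z=0, W=1, U=1, Y=2, X=0) weight 2/945
  (V=0, Z=0, W=1, U=1, Y=3, X=0) weight 2/945
  (V=0, Z=0, W=1, U=1, Y=4, X=0) weight 2/945
  (V=0, Z=0, W=1, U=2, Y=2, X=1) weight 2/945
  (V=0, Z=0, W=1, U=2, Y=3, X=1) weight 2/945
  (V=0, Z=1, W=0, U=0, Y=2, X=1) weight 1/3780
  … 15 more
Group by Z:
  weight(Z=0) = 1/63
  weight(Z=1) = 1/126
Total weight = 1/63 + 1/126 = 1/42
P(Z=0 | obs) = 1/63 / 1/42 = 2/3
P(Z=1 | obs) = 1/126 / 1/42 = 1/3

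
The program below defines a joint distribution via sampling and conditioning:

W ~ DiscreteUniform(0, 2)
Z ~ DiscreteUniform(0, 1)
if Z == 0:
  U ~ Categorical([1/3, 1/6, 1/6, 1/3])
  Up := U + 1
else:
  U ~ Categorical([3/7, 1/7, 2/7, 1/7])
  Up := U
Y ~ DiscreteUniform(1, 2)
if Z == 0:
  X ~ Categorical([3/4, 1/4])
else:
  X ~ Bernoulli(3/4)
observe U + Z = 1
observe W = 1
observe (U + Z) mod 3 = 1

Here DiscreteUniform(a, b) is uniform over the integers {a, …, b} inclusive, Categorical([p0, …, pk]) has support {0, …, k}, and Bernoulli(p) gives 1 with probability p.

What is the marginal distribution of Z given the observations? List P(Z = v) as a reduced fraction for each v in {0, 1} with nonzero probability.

P(Z=0) = 7/25, P(Z=1) = 18/25

Enumerate traces; 8 have nonzero weight after conditioning:
  (W=1, Z=0, U=1, Y=1, X=0) weight 1/96
  (W=1, Z=0, U=1, Y=1, X=1) weight 1/288
  (W=1, Z=0, U=1, Y=2, X=0) weight 1/96
  (W=1, Z=0, U=1, Y=2, X=1) weight 1/288
  (W=1, Z=1, U=0, Y=1, X=0) weight 1/112
  (W=1, Z=1, U=0, Y=1, X=1) weight 3/112
  (W=1, Z=1, U=0, Y=2, X=0) weight 1/112
  (W=1, Z=1, U=0, Y=2, X=1) weight 3/112
Group by Z:
  weight(Z=0) = 1/36
  weight(Z=1) = 1/14
Total weight = 1/36 + 1/14 = 25/252
P(Z=0 | obs) = 1/36 / 25/252 = 7/25
P(Z=1 | obs) = 1/14 / 25/252 = 18/25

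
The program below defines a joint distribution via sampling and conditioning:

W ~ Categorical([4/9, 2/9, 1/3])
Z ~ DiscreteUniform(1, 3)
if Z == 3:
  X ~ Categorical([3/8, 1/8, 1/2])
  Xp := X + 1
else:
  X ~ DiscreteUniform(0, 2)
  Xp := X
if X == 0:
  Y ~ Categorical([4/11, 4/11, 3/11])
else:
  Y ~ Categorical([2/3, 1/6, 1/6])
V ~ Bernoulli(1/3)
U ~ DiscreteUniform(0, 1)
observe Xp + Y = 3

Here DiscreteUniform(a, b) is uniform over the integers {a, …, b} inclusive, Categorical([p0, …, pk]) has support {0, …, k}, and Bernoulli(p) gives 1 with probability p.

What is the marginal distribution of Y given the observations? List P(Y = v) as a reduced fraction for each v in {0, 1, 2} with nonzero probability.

Enumerate traces; 84 have nonzero weight after conditioning:
  (W=0, Z=1, X=1, Y=2, V=0, U=0) weight 2/729
  (W=0, Z=1, X=1, Y=2, V=0, U=1) weight 2/729
  (W=0, Z=1, X=1, Y=2, V=1, U=0) weight 1/729
  (W=0, Z=1, X=1, Y=2, V=1, U=1) weight 1/729
  (W=0, Z=1, X=2, Y=1, V=0, U=0) weight 2/729
  (W=0, Z=1, X=2, Y=1, V=0, U=1) weight 2/729
  (W=0, Z=1, X=2, Y=1, V=1, U=0) weight 1/729
  (W=0, Z=1, X=2, Y=1, V=1, U=1) weight 1/729
  (W=0, Z=3, X=2, Y=0, V=0, U=0) weight 4/243
  … 75 more
Group by Y:
  weight(Y=0) = 1/9
  weight(Y=1) = 19/432
  weight(Y=2) = 169/2376
Total weight = 1/9 + 19/432 + 169/2376 = 1075/4752
P(Y=0 | obs) = 1/9 / 1075/4752 = 528/1075
P(Y=1 | obs) = 19/432 / 1075/4752 = 209/1075
P(Y=2 | obs) = 169/2376 / 1075/4752 = 338/1075

P(Y=0) = 528/1075, P(Y=1) = 209/1075, P(Y=2) = 338/1075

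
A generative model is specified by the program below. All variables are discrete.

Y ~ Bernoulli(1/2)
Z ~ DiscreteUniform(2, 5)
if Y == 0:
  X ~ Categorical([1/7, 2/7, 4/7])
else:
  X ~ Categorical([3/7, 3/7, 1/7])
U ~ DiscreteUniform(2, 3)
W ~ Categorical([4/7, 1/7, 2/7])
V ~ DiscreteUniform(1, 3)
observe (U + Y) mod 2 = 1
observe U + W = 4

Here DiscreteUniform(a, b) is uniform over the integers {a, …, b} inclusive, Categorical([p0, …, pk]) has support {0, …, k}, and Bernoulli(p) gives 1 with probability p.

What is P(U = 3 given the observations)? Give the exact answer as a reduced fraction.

Enumerate traces; 72 have nonzero weight after conditioning:
  (Y=0, Z=2, X=0, U=3, W=1, V=1) weight 1/2352
  (Y=0, Z=2, X=0, U=3, W=1, V=2) weight 1/2352
  (Y=0, Z=2, X=0, U=3, W=1, V=3) weight 1/2352
  (Y=0, Z=2, X=1, U=3, W=1, V=1) weight 1/1176
  (Y=0, Z=2, X=1, U=3, W=1, V=2) weight 1/1176
  (Y=0, Z=2, X=1, U=3, W=1, V=3) weight 1/1176
  (Y=0, Z=2, X=2, U=3, W=1, V=1) weight 1/588
  (Y=0, Z=2, X=2, U=3, W=1, V=2) weight 1/588
  (Y=1, Z=2, X=0, U=2, W=2, V=1) weight 1/392
  … 63 more
Group by U:
  weight(U=2) = 1/14
  weight(U=3) = 1/28
Total weight = 1/14 + 1/28 = 3/28
P(U=2 | obs) = 1/14 / 3/28 = 2/3
P(U=3 | obs) = 1/28 / 3/28 = 1/3

P(U = 3 | obs) = 1/3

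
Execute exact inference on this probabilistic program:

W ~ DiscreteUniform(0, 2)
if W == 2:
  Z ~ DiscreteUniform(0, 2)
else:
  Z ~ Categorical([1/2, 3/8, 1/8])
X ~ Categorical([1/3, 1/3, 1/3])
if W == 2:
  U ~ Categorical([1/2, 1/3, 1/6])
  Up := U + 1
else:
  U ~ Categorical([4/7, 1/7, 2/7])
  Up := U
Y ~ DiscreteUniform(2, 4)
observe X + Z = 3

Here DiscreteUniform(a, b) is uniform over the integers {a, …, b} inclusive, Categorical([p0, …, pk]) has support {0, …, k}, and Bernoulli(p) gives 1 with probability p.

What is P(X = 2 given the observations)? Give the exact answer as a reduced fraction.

P(X = 2 | obs) = 13/20

Enumerate traces; 54 have nonzero weight after conditioning:
  (W=0, Z=1, X=2, U=0, Y=2) weight 1/126
  (W=0, Z=1, X=2, U=0, Y=3) weight 1/126
  (W=0, Z=1, X=2, U=0, Y=4) weight 1/126
  (W=0, Z=1, X=2, U=1, Y=2) weight 1/504
  (W=0, Z=1, X=2, U=1, Y=3) weight 1/504
  (W=0, Z=1, X=2, U=1, Y=4) weight 1/504
  (W=0, Z=1, X=2, U=2, Y=2) weight 1/252
  (W=0, Z=1, X=2, U=2, Y=3) weight 1/252
  (W=0, Z=2, X=1, U=0, Y=2) weight 1/378
  … 45 more
Group by X:
  weight(X=1) = 7/108
  weight(X=2) = 13/108
Total weight = 7/108 + 13/108 = 5/27
P(X=1 | obs) = 7/108 / 5/27 = 7/20
P(X=2 | obs) = 13/108 / 5/27 = 13/20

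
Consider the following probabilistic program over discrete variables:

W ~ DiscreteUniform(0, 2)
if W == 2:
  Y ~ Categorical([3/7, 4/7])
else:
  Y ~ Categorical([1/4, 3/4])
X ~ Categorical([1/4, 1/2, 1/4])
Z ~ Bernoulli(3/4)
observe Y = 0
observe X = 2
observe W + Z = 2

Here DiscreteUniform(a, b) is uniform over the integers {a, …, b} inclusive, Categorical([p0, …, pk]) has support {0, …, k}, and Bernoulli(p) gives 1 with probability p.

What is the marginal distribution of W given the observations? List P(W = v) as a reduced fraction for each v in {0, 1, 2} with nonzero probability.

P(W=1) = 7/11, P(W=2) = 4/11

Enumerate traces; 2 have nonzero weight after conditioning:
  (W=1, Y=0, X=2, Z=1) weight 1/64
  (W=2, Y=0, X=2, Z=0) weight 1/112
Group by W:
  weight(W=1) = 1/64
  weight(W=2) = 1/112
Total weight = 1/64 + 1/112 = 11/448
P(W=1 | obs) = 1/64 / 11/448 = 7/11
P(W=2 | obs) = 1/112 / 11/448 = 4/11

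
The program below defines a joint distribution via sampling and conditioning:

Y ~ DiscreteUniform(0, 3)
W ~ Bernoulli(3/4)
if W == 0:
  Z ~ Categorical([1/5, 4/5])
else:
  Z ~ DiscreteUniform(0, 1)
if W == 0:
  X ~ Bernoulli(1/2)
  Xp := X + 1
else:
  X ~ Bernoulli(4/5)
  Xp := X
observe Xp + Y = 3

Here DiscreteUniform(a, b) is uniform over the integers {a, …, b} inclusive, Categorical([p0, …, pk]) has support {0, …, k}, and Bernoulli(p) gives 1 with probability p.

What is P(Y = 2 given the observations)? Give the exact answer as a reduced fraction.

Enumerate traces; 8 have nonzero weight after conditioning:
  (Y=1, W=0, Z=0, X=1) weight 1/160
  (Y=1, W=0, Z=1, X=1) weight 1/40
  (Y=2, W=0, Z=0, X=0) weight 1/160
  (Y=2, W=0, Z=1, X=0) weight 1/40
  (Y=2, W=1, Z=0, X=1) weight 3/40
  (Y=2, W=1, Z=1, X=1) weight 3/40
  (Y=3, W=1, Z=0, X=0) weight 3/160
  (Y=3, W=1, Z=1, X=0) weight 3/160
Group by Y:
  weight(Y=1) = 1/32
  weight(Y=2) = 29/160
  weight(Y=3) = 3/80
Total weight = 1/32 + 29/160 + 3/80 = 1/4
P(Y=1 | obs) = 1/32 / 1/4 = 1/8
P(Y=2 | obs) = 29/160 / 1/4 = 29/40
P(Y=3 | obs) = 3/80 / 1/4 = 3/20

P(Y = 2 | obs) = 29/40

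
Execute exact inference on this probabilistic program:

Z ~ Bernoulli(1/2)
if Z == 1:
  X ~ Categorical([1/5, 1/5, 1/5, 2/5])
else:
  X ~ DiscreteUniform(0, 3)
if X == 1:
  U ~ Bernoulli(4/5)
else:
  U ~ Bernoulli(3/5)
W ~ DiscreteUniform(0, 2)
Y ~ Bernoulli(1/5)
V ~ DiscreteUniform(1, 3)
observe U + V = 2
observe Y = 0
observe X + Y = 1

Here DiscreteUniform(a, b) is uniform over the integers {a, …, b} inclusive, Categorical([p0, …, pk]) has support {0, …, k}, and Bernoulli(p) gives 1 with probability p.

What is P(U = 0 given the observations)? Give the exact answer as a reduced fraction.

Enumerate traces; 12 have nonzero weight after conditioning:
  (Z=0, X=1, U=0, W=0, Y=0, V=2) weight 1/450
  (Z=0, X=1, U=0, W=1, Y=0, V=2) weight 1/450
  (Z=0, X=1, U=0, W=2, Y=0, V=2) weight 1/450
  (Z=0, X=1, U=1, W=0, Y=0, V=1) weight 2/225
  (Z=0, X=1, U=1, W=1, Y=0, V=1) weight 2/225
  (Z=0, X=1, U=1, W=2, Y=0, V=1) weight 2/225
  (Z=1, X=1, U=0, W=0, Y=0, V=2) weight 2/1125
  (Z=1, X=1, U=0, W=1, Y=0, V=2) weight 2/1125
  … 4 more
Group by U:
  weight(U=0) = 3/250
  weight(U=1) = 6/125
Total weight = 3/250 + 6/125 = 3/50
P(U=0 | obs) = 3/250 / 3/50 = 1/5
P(U=1 | obs) = 6/125 / 3/50 = 4/5

P(U = 0 | obs) = 1/5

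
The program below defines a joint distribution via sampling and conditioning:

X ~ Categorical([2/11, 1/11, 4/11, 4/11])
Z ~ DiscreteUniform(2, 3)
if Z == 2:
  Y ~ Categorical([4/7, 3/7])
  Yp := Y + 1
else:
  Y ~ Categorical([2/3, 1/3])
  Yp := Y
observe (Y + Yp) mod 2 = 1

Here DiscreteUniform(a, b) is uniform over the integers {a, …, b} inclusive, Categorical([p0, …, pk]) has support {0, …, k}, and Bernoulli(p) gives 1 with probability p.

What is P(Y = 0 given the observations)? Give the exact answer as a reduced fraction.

P(Y = 0 | obs) = 4/7

Enumerate traces; 8 have nonzero weight after conditioning:
  (X=0, Z=2, Y=0) weight 4/77
  (X=0, Z=2, Y=1) weight 3/77
  (X=1, Z=2, Y=0) weight 2/77
  (X=1, Z=2, Y=1) weight 3/154
  (X=2, Z=2, Y=0) weight 8/77
  (X=2, Z=2, Y=1) weight 6/77
  (X=3, Z=2, Y=0) weight 8/77
  (X=3, Z=2, Y=1) weight 6/77
Group by Y:
  weight(Y=0) = 2/7
  weight(Y=1) = 3/14
Total weight = 2/7 + 3/14 = 1/2
P(Y=0 | obs) = 2/7 / 1/2 = 4/7
P(Y=1 | obs) = 3/14 / 1/2 = 3/7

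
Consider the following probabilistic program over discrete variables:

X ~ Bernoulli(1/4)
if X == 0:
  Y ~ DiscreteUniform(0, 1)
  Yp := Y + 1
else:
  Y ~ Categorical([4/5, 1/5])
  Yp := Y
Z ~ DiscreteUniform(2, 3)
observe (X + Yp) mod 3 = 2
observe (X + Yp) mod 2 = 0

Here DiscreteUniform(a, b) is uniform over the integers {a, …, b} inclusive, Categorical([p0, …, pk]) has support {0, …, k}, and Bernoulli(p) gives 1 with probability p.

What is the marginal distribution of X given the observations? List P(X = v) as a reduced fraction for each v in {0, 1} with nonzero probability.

P(X=0) = 15/17, P(X=1) = 2/17

Enumerate traces; 4 have nonzero weight after conditioning:
  (X=0, Y=1, Z=2) weight 3/16
  (X=0, Y=1, Z=3) weight 3/16
  (X=1, Y=1, Z=2) weight 1/40
  (X=1, Y=1, Z=3) weight 1/40
Group by X:
  weight(X=0) = 3/8
  weight(X=1) = 1/20
Total weight = 3/8 + 1/20 = 17/40
P(X=0 | obs) = 3/8 / 17/40 = 15/17
P(X=1 | obs) = 1/20 / 17/40 = 2/17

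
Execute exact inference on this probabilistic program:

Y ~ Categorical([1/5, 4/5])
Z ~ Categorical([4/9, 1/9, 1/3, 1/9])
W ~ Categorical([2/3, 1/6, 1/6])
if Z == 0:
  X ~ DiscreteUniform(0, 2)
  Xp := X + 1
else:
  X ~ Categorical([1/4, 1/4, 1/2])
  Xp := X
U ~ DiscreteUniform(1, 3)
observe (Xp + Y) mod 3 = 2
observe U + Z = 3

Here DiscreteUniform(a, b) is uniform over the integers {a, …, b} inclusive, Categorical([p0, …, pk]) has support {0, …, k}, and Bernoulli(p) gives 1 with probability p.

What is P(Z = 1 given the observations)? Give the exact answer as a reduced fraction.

Enumerate traces; 18 have nonzero weight after conditioning:
  (Y=0, Z=0, W=0, X=1, U=3) weight 8/1215
  (Y=0, Z=0, W=1, X=1, U=3) weight 2/1215
  (Y=0, Z=0, W=2, X=1, U=3) weight 2/1215
  (Y=0, Z=1, W=0, X=2, U=2) weight 1/405
  (Y=0, Z=1, W=1, X=2, U=2) weight 1/1620
  (Y=0, Z=1, W=2, X=2, U=2) weight 1/1620
  (Y=0, Z=2, W=0, X=2, U=1) weight 1/135
  (Y=0, Z=2, W=1, X=2, U=1) weight 1/540
  … 10 more
Group by Z:
  weight(Z=0) = 4/81
  weight(Z=1) = 1/90
  weight(Z=2) = 1/30
Total weight = 4/81 + 1/90 + 1/30 = 38/405
P(Z=0 | obs) = 4/81 / 38/405 = 10/19
P(Z=1 | obs) = 1/90 / 38/405 = 9/76
P(Z=2 | obs) = 1/30 / 38/405 = 27/76

P(Z = 1 | obs) = 9/76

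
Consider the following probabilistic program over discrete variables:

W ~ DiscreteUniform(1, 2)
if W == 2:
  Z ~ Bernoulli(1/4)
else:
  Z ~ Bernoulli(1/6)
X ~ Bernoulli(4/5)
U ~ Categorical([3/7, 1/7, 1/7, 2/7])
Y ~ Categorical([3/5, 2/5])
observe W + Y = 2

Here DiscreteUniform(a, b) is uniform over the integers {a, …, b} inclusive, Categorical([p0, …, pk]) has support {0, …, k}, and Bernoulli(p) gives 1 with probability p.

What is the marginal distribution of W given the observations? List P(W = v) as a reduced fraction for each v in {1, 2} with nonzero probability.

P(W=1) = 2/5, P(W=2) = 3/5

Enumerate traces; 32 have nonzero weight after conditioning:
  (W=1, Z=0, X=0, U=0, Y=1) weight 1/70
  (W=1, Z=0, X=0, U=1, Y=1) weight 1/210
  (W=1, Z=0, X=0, U=2, Y=1) weight 1/210
  (W=1, Z=0, X=0, U=3, Y=1) weight 1/105
  (W=1, Z=0, X=1, U=0, Y=1) weight 2/35
  (W=1, Z=0, X=1, U=1, Y=1) weight 2/105
  (W=1, Z=0, X=1, U=2, Y=1) weight 2/105
  (W=1, Z=0, X=1, U=3, Y=1) weight 4/105
  (W=2, Z=0, X=0, U=0, Y=0) weight 27/1400
  … 23 more
Group by W:
  weight(W=1) = 1/5
  weight(W=2) = 3/10
Total weight = 1/5 + 3/10 = 1/2
P(W=1 | obs) = 1/5 / 1/2 = 2/5
P(W=2 | obs) = 3/10 / 1/2 = 3/5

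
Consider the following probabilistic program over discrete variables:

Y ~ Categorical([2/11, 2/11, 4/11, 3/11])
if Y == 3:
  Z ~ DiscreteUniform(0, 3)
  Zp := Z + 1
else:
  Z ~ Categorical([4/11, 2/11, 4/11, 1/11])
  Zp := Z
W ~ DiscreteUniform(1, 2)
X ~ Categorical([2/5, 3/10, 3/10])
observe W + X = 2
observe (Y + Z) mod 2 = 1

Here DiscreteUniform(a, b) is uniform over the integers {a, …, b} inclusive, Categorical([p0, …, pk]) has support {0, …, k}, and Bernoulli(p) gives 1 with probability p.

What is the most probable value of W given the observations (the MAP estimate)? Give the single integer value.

argmax_v P(W = v | obs) = 2

Enumerate traces; 16 have nonzero weight after conditioning:
  (Y=0, Z=1, W=1, X=1) weight 3/605
  (Y=0, Z=1, W=2, X=0) weight 4/605
  (Y=0, Z=3, W=1, X=1) weight 3/1210
  (Y=0, Z=3, W=2, X=0) weight 2/605
  (Y=1, Z=0, W=1, X=1) weight 6/605
  (Y=1, Z=0, W=2, X=0) weight 8/605
  (Y=1, Z=2, W=1, X=1) weight 6/605
  (Y=1, Z=2, W=2, X=0) weight 8/605
  … 8 more
Group by W:
  weight(W=1) = 303/4840
  weight(W=2) = 101/1210
Total weight = 303/4840 + 101/1210 = 707/4840
P(W=1 | obs) = 303/4840 / 707/4840 = 3/7
P(W=2 | obs) = 101/1210 / 707/4840 = 4/7
argmax = 2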